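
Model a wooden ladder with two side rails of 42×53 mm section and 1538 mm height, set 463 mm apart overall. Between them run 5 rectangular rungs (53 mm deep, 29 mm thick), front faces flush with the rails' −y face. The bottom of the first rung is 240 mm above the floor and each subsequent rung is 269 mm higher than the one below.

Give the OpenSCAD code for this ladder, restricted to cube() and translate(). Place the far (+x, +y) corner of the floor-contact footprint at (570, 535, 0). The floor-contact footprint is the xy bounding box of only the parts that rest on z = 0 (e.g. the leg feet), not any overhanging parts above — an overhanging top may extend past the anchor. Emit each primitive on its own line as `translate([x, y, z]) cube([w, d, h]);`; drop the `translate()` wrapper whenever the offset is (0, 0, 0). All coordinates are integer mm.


translate([107, 482, 0]) cube([42, 53, 1538]);
translate([528, 482, 0]) cube([42, 53, 1538]);
translate([149, 482, 240]) cube([379, 53, 29]);
translate([149, 482, 509]) cube([379, 53, 29]);
translate([149, 482, 778]) cube([379, 53, 29]);
translate([149, 482, 1047]) cube([379, 53, 29]);
translate([149, 482, 1316]) cube([379, 53, 29]);


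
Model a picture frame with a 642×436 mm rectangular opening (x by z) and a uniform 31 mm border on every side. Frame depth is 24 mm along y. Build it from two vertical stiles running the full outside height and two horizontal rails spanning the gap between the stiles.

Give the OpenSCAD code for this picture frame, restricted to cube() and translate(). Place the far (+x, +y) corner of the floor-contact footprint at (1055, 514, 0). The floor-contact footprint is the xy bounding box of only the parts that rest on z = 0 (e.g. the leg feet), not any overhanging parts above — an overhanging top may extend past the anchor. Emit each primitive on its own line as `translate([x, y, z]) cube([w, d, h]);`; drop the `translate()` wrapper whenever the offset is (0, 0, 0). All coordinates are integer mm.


translate([351, 490, 0]) cube([31, 24, 498]);
translate([1024, 490, 0]) cube([31, 24, 498]);
translate([382, 490, 0]) cube([642, 24, 31]);
translate([382, 490, 467]) cube([642, 24, 31]);


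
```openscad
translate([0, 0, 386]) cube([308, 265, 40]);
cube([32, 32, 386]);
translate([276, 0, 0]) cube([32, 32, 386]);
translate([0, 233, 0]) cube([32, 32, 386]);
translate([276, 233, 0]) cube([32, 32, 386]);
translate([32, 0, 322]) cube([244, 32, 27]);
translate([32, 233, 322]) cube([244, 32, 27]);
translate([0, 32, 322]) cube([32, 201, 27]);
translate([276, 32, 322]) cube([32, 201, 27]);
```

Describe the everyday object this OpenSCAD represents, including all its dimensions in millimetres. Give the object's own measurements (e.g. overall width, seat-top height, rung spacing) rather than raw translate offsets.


A simple wooden stool: a rectangular seat 308 mm (x) by 265 mm (y), 40 mm thick, top face at z = 426 mm, on four square legs, each 32×32 mm in cross-section. The legs rest on z = 0, each flush with a corner of the seat. Four stretchers, 32 mm wide and 27 mm tall, connect adjacent legs with their undersides at z = 322 mm, each running between the inner faces of the legs it joins and aligned with the legs' outer faces on the other axis.


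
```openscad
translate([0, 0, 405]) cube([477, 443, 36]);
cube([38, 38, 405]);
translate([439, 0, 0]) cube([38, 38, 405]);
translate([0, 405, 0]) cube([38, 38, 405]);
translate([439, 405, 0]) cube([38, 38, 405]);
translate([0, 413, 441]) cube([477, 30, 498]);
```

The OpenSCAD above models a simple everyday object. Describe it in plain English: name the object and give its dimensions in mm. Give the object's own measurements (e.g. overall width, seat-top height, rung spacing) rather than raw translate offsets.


A chair. The seat is a 477×443×36 mm slab with its top at z = 441 mm, on four 38×38 mm corner legs (flush with the seat edges, standing on z = 0). A flat backrest 30 mm thick, 498 mm tall, spans the full seat width and rises from the seat top along its +y edge, rear face flush with the rear of the seat.


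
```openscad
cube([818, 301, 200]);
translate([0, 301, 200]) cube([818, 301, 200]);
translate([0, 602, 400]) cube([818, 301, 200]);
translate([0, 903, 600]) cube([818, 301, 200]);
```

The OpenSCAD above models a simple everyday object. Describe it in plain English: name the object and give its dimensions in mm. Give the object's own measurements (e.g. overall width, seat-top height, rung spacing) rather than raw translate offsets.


A straight staircase of 4 solid steps. Each step is 818 mm wide (x), 301 mm deep (y, the going) and 200 mm tall (the rise). The first step rests on the floor; each subsequent step sits one going further in +y and one rise higher in +z, directly behind and above the previous step with no overlap.


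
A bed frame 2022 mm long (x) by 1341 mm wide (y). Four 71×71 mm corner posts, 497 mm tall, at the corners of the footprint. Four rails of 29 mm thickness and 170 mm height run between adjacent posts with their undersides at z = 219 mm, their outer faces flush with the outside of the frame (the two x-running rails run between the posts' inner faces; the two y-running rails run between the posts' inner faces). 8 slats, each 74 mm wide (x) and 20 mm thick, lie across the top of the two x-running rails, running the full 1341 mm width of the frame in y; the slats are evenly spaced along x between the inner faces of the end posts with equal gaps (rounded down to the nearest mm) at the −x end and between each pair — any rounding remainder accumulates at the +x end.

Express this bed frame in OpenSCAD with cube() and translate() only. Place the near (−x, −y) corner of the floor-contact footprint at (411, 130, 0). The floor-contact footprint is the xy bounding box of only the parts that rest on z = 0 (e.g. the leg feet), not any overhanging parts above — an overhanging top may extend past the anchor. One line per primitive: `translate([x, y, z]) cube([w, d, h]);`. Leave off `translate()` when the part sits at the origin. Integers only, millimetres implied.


translate([411, 130, 0]) cube([71, 71, 497]);
translate([411, 1400, 0]) cube([71, 71, 497]);
translate([2362, 130, 0]) cube([71, 71, 497]);
translate([2362, 1400, 0]) cube([71, 71, 497]);
translate([482, 130, 219]) cube([1880, 29, 170]);
translate([482, 1442, 219]) cube([1880, 29, 170]);
translate([411, 201, 219]) cube([29, 1199, 170]);
translate([2404, 201, 219]) cube([29, 1199, 170]);
translate([625, 130, 389]) cube([74, 1341, 20]);
translate([842, 130, 389]) cube([74, 1341, 20]);
translate([1059, 130, 389]) cube([74, 1341, 20]);
translate([1276, 130, 389]) cube([74, 1341, 20]);
translate([1493, 130, 389]) cube([74, 1341, 20]);
translate([1710, 130, 389]) cube([74, 1341, 20]);
translate([1927, 130, 389]) cube([74, 1341, 20]);
translate([2144, 130, 389]) cube([74, 1341, 20]);


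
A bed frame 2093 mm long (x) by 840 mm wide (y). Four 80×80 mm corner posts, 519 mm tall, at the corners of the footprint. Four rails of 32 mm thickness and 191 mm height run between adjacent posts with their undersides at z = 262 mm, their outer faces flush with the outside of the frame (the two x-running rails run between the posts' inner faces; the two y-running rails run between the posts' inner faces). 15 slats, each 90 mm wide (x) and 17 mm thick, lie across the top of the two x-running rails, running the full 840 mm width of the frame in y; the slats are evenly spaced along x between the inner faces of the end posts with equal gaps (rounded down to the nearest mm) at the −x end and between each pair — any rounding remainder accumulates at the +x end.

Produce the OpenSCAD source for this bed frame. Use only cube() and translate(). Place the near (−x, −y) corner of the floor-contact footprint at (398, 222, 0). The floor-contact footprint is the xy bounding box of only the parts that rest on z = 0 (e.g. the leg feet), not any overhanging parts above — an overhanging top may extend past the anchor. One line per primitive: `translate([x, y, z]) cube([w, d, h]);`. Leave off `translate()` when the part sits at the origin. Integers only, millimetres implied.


translate([398, 222, 0]) cube([80, 80, 519]);
translate([398, 982, 0]) cube([80, 80, 519]);
translate([2411, 222, 0]) cube([80, 80, 519]);
translate([2411, 982, 0]) cube([80, 80, 519]);
translate([478, 222, 262]) cube([1933, 32, 191]);
translate([478, 1030, 262]) cube([1933, 32, 191]);
translate([398, 302, 262]) cube([32, 680, 191]);
translate([2459, 302, 262]) cube([32, 680, 191]);
translate([514, 222, 453]) cube([90, 840, 17]);
translate([640, 222, 453]) cube([90, 840, 17]);
translate([766, 222, 453]) cube([90, 840, 17]);
translate([892, 222, 453]) cube([90, 840, 17]);
translate([1018, 222, 453]) cube([90, 840, 17]);
translate([1144, 222, 453]) cube([90, 840, 17]);
translate([1270, 222, 453]) cube([90, 840, 17]);
translate([1396, 222, 453]) cube([90, 840, 17]);
translate([1522, 222, 453]) cube([90, 840, 17]);
translate([1648, 222, 453]) cube([90, 840, 17]);
translate([1774, 222, 453]) cube([90, 840, 17]);
translate([1900, 222, 453]) cube([90, 840, 17]);
translate([2026, 222, 453]) cube([90, 840, 17]);
translate([2152, 222, 453]) cube([90, 840, 17]);
translate([2278, 222, 453]) cube([90, 840, 17]);


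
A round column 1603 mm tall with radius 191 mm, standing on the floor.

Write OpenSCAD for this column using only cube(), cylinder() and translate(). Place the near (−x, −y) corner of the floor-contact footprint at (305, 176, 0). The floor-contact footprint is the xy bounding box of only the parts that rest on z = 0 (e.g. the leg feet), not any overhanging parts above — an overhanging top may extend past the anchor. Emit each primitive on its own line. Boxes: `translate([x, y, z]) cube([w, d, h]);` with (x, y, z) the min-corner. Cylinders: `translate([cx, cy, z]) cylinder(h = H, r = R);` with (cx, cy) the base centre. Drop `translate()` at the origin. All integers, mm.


translate([496, 367, 0]) cylinder(h = 1603, r = 191);


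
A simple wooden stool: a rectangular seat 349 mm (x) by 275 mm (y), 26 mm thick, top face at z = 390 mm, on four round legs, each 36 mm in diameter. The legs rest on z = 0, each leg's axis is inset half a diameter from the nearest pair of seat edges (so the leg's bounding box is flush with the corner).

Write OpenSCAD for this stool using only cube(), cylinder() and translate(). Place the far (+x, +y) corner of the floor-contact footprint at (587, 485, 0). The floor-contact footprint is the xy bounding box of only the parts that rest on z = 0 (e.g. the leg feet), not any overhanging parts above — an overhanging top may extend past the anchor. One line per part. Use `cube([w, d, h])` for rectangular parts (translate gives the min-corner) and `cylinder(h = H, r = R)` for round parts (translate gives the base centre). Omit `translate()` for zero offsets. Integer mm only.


translate([238, 210, 364]) cube([349, 275, 26]);
translate([256, 228, 0]) cylinder(h = 364, r = 18);
translate([569, 228, 0]) cylinder(h = 364, r = 18);
translate([256, 467, 0]) cylinder(h = 364, r = 18);
translate([569, 467, 0]) cylinder(h = 364, r = 18);


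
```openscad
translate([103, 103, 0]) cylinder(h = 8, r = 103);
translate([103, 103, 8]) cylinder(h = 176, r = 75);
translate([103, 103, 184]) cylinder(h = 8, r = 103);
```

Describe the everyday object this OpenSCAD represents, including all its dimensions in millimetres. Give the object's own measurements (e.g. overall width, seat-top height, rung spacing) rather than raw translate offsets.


A spool: two coaxial disc flanges of radius 103 mm and thickness 8 mm, joined by a core cylinder of radius 75 mm and height 176 mm. The lower flange rests on z = 0 and the three cylinders share a vertical axis.


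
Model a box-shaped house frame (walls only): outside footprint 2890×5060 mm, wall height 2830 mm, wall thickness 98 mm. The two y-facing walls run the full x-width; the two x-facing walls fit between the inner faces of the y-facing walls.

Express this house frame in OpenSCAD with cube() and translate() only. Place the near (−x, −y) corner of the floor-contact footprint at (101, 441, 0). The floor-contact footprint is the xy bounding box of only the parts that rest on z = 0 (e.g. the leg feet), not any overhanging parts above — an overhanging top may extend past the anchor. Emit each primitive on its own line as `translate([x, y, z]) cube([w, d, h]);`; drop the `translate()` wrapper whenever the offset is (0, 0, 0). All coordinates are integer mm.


translate([101, 441, 0]) cube([2890, 98, 2830]);
translate([101, 5403, 0]) cube([2890, 98, 2830]);
translate([101, 539, 0]) cube([98, 4864, 2830]);
translate([2893, 539, 0]) cube([98, 4864, 2830]);


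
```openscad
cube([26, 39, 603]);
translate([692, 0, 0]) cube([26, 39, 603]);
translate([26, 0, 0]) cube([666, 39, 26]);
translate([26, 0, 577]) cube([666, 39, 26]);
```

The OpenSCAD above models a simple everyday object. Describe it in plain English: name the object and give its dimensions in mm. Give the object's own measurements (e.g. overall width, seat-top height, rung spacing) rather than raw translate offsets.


A rectangular picture frame lying in the x–z plane (depth along y). The opening is 666 mm wide (x) by 551 mm tall (z), surrounded by a border 26 mm wide on all four sides. The frame is 39 mm deep and is made of two full-height vertical stiles with two horizontal rails fitted between them.


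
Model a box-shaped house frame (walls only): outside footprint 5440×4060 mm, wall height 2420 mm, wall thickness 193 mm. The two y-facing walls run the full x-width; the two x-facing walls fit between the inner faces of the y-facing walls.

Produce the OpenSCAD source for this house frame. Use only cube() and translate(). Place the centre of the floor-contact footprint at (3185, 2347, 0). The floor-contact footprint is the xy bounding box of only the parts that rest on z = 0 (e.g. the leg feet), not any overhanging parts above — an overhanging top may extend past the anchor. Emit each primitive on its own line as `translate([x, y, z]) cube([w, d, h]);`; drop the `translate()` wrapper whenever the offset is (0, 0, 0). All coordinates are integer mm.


translate([465, 317, 0]) cube([5440, 193, 2420]);
translate([465, 4184, 0]) cube([5440, 193, 2420]);
translate([465, 510, 0]) cube([193, 3674, 2420]);
translate([5712, 510, 0]) cube([193, 3674, 2420]);


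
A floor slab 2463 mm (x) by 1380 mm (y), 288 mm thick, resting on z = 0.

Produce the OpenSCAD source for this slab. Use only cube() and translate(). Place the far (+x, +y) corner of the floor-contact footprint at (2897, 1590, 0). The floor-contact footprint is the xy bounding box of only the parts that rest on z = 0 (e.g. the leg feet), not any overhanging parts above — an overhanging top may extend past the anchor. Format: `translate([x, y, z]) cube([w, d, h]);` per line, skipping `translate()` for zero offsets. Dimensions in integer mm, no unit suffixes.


translate([434, 210, 0]) cube([2463, 1380, 288]);


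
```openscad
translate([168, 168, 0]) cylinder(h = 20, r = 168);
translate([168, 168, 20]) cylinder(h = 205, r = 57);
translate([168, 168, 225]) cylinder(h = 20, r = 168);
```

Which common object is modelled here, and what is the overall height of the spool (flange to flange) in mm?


A spool. The overall height is 245 mm.

Three coaxial cylinders, large–small–large — a spool. Two 20 mm flanges and a 205 mm core give 20 + 205 + 20 = 245 mm.


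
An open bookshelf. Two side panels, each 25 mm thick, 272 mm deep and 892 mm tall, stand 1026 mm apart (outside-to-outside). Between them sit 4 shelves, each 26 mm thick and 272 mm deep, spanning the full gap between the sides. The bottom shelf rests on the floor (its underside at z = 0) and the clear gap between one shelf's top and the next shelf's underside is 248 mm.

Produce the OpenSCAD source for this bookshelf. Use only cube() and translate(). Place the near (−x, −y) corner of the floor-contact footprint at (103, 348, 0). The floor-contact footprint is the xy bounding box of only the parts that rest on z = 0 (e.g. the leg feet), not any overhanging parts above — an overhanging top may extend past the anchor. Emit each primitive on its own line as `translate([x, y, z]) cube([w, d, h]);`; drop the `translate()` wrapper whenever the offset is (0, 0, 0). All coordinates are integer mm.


translate([103, 348, 0]) cube([25, 272, 892]);
translate([1104, 348, 0]) cube([25, 272, 892]);
translate([128, 348, 0]) cube([976, 272, 26]);
translate([128, 348, 274]) cube([976, 272, 26]);
translate([128, 348, 548]) cube([976, 272, 26]);
translate([128, 348, 822]) cube([976, 272, 26]);


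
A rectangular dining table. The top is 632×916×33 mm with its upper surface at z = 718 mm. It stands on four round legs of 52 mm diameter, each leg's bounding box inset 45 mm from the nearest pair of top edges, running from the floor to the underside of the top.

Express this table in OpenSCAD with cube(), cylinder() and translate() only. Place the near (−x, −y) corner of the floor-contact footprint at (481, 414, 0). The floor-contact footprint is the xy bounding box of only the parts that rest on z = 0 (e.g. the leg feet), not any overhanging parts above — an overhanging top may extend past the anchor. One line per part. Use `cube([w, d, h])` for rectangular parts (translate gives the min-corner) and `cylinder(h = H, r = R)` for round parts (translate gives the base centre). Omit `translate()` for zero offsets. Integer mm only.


translate([436, 369, 685]) cube([632, 916, 33]);
translate([507, 440, 0]) cylinder(h = 685, r = 26);
translate([997, 440, 0]) cylinder(h = 685, r = 26);
translate([507, 1214, 0]) cylinder(h = 685, r = 26);
translate([997, 1214, 0]) cylinder(h = 685, r = 26);


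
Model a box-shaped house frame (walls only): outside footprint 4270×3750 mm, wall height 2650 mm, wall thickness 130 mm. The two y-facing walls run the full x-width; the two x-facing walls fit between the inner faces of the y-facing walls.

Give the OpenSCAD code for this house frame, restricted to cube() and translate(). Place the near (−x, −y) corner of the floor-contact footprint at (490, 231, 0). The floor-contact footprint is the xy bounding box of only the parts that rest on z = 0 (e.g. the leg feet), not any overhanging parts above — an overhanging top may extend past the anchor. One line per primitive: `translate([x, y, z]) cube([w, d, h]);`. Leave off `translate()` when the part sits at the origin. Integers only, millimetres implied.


translate([490, 231, 0]) cube([4270, 130, 2650]);
translate([490, 3851, 0]) cube([4270, 130, 2650]);
translate([490, 361, 0]) cube([130, 3490, 2650]);
translate([4630, 361, 0]) cube([130, 3490, 2650]);


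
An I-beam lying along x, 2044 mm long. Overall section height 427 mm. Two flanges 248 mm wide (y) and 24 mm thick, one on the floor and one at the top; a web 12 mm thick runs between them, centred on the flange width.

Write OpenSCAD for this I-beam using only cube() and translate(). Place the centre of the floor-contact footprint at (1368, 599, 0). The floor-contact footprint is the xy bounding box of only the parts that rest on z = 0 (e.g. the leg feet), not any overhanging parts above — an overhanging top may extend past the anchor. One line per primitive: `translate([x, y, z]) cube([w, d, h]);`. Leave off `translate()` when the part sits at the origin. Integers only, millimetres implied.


translate([346, 475, 0]) cube([2044, 248, 24]);
translate([346, 593, 24]) cube([2044, 12, 379]);
translate([346, 475, 403]) cube([2044, 248, 24]);


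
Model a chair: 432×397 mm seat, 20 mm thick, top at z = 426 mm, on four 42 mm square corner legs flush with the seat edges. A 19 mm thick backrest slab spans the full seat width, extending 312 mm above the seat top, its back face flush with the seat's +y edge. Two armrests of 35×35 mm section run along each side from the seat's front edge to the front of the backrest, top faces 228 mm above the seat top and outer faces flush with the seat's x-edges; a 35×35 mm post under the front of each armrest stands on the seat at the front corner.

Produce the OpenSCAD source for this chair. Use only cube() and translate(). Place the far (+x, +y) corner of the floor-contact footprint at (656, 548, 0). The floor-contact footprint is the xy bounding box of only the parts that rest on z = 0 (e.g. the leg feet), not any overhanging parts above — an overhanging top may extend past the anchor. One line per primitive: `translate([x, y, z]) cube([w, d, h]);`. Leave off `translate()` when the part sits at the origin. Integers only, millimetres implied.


translate([224, 151, 406]) cube([432, 397, 20]);
translate([224, 151, 0]) cube([42, 42, 406]);
translate([614, 151, 0]) cube([42, 42, 406]);
translate([224, 506, 0]) cube([42, 42, 406]);
translate([614, 506, 0]) cube([42, 42, 406]);
translate([224, 529, 426]) cube([432, 19, 312]);
translate([224, 151, 619]) cube([35, 378, 35]);
translate([621, 151, 619]) cube([35, 378, 35]);
translate([224, 151, 426]) cube([35, 35, 193]);
translate([621, 151, 426]) cube([35, 35, 193]);


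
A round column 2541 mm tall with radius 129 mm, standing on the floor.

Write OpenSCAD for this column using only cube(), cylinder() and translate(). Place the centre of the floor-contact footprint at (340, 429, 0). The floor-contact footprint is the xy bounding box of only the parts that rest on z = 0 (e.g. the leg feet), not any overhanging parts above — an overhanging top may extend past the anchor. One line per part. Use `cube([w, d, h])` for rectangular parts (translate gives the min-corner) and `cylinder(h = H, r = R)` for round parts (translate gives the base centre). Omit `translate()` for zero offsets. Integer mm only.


translate([340, 429, 0]) cylinder(h = 2541, r = 129);


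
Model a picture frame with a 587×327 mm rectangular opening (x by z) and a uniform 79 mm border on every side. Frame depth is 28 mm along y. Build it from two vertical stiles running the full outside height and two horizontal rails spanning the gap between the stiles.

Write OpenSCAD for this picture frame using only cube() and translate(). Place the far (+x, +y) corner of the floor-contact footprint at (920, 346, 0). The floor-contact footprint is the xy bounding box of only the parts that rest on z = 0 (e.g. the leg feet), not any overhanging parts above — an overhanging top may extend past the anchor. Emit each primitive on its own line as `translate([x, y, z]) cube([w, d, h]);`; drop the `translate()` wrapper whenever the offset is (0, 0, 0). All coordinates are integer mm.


translate([175, 318, 0]) cube([79, 28, 485]);
translate([841, 318, 0]) cube([79, 28, 485]);
translate([254, 318, 0]) cube([587, 28, 79]);
translate([254, 318, 406]) cube([587, 28, 79]);


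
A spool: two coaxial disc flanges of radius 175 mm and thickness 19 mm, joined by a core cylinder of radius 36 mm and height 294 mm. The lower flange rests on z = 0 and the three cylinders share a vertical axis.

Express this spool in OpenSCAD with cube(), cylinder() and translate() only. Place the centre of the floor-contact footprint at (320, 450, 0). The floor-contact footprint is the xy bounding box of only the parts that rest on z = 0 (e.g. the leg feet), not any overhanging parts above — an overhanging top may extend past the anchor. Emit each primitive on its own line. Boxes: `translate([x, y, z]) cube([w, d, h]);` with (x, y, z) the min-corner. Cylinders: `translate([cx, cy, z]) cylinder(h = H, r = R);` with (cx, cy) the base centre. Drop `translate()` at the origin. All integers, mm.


translate([320, 450, 0]) cylinder(h = 19, r = 175);
translate([320, 450, 19]) cylinder(h = 294, r = 36);
translate([320, 450, 313]) cylinder(h = 19, r = 175);


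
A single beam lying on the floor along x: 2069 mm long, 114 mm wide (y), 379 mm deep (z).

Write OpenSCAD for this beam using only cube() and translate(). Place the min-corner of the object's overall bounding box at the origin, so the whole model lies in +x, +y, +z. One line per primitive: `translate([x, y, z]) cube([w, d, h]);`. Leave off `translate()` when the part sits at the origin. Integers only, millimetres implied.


cube([2069, 114, 379]);


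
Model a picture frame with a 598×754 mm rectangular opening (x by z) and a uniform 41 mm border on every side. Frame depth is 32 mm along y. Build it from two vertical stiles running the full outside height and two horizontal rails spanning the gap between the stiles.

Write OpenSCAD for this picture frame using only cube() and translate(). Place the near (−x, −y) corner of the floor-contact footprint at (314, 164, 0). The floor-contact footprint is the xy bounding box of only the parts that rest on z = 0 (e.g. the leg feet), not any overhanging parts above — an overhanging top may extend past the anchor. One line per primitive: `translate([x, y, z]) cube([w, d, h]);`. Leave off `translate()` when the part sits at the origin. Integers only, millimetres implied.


translate([314, 164, 0]) cube([41, 32, 836]);
translate([953, 164, 0]) cube([41, 32, 836]);
translate([355, 164, 0]) cube([598, 32, 41]);
translate([355, 164, 795]) cube([598, 32, 41]);


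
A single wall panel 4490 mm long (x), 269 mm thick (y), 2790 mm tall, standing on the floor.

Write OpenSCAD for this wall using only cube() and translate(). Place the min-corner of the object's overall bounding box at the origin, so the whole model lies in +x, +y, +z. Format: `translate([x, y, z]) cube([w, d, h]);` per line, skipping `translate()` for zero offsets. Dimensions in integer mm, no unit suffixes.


cube([4490, 269, 2790]);


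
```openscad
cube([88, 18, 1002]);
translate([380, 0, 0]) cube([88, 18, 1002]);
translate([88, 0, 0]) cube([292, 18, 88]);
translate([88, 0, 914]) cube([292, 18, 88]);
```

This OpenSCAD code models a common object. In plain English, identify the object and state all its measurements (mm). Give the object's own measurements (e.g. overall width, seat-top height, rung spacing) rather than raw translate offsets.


A rectangular picture frame lying in the x–z plane (depth along y). The opening is 292 mm wide (x) by 826 mm tall (z), surrounded by a border 88 mm wide on all four sides. The frame is 18 mm deep and is made of two full-height vertical stiles with two horizontal rails fitted between them.


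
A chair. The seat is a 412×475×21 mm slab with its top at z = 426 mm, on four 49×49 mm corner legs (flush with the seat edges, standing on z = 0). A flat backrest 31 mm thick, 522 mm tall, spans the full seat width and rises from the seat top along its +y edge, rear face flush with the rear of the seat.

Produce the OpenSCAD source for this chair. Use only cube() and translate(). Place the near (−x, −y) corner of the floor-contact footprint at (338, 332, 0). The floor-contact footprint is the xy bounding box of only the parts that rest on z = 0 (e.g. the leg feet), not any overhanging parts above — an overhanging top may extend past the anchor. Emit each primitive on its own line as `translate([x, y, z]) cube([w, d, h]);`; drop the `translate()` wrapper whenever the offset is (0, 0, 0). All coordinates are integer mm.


translate([338, 332, 405]) cube([412, 475, 21]);
translate([338, 332, 0]) cube([49, 49, 405]);
translate([701, 332, 0]) cube([49, 49, 405]);
translate([338, 758, 0]) cube([49, 49, 405]);
translate([701, 758, 0]) cube([49, 49, 405]);
translate([338, 776, 426]) cube([412, 31, 522]);


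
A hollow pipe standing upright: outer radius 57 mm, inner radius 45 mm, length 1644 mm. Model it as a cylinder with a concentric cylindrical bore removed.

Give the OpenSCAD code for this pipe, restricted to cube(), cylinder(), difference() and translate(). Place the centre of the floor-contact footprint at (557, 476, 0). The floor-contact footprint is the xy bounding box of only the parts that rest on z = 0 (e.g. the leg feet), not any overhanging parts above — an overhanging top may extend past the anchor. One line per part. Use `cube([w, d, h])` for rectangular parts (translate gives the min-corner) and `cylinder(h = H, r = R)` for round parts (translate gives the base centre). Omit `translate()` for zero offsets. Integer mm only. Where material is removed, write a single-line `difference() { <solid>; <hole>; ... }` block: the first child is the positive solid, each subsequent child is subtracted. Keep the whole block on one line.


difference() { translate([557, 476, 0]) cylinder(h = 1644, r = 57); translate([557, 476, 0]) cylinder(h = 1644, r = 45); }


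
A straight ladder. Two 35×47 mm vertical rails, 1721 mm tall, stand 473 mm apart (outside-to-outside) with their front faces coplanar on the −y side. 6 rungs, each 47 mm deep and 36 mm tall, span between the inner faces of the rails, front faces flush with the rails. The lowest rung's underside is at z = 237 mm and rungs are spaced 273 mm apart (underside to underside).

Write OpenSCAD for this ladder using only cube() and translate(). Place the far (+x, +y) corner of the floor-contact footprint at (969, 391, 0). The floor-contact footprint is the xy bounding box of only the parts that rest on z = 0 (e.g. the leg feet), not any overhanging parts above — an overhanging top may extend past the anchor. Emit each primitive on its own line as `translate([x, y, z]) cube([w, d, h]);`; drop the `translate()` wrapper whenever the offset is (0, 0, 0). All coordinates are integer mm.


translate([496, 344, 0]) cube([35, 47, 1721]);
translate([934, 344, 0]) cube([35, 47, 1721]);
translate([531, 344, 237]) cube([403, 47, 36]);
translate([531, 344, 510]) cube([403, 47, 36]);
translate([531, 344, 783]) cube([403, 47, 36]);
translate([531, 344, 1056]) cube([403, 47, 36]);
translate([531, 344, 1329]) cube([403, 47, 36]);
translate([531, 344, 1602]) cube([403, 47, 36]);


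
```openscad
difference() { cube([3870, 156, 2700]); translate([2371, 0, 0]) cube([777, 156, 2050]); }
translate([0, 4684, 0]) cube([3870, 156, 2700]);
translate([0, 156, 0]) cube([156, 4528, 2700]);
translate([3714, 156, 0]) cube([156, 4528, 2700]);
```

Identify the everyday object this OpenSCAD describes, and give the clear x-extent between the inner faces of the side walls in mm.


A single room. The interior width is 3558 mm.

Four walls enclosing a rectangle with a door in the front wall — a room. Outside width 3870 minus two 156 mm walls gives 3558 mm.


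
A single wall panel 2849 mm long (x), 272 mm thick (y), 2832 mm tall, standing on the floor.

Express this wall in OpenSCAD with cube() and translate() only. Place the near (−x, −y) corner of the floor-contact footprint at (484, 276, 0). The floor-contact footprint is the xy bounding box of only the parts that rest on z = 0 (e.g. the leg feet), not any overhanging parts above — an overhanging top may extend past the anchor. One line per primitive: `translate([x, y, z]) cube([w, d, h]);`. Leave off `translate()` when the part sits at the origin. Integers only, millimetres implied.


translate([484, 276, 0]) cube([2849, 272, 2832]);


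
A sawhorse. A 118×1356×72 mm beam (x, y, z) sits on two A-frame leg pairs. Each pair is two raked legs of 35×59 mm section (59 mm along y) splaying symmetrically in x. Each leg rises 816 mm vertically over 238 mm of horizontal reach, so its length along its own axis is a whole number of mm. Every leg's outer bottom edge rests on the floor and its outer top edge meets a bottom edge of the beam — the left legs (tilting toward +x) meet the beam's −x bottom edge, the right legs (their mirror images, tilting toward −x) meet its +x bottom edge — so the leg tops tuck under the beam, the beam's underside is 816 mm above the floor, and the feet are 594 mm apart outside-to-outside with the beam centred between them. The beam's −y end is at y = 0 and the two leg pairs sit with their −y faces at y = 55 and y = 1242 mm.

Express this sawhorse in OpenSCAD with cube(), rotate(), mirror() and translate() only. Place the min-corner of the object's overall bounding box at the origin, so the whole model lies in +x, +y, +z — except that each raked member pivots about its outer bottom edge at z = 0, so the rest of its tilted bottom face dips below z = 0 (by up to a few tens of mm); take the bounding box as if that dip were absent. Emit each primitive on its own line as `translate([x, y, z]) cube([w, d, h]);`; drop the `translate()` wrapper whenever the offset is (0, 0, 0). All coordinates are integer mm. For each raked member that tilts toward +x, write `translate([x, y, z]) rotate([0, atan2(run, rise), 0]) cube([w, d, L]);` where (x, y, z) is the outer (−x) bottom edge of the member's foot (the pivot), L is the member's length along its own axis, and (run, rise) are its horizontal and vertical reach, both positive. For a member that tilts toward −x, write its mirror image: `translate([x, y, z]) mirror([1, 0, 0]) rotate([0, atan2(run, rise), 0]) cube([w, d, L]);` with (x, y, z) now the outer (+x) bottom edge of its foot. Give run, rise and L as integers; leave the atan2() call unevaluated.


translate([238, 0, 816]) cube([118, 1356, 72]);
translate([0, 55, 0]) rotate([0, atan2(238, 816), 0]) cube([35, 59, 850]);
translate([594, 55, 0]) mirror([1, 0, 0]) rotate([0, atan2(238, 816), 0]) cube([35, 59, 850]);
translate([0, 1242, 0]) rotate([0, atan2(238, 816), 0]) cube([35, 59, 850]);
translate([594, 1242, 0]) mirror([1, 0, 0]) rotate([0, atan2(238, 816), 0]) cube([35, 59, 850]);


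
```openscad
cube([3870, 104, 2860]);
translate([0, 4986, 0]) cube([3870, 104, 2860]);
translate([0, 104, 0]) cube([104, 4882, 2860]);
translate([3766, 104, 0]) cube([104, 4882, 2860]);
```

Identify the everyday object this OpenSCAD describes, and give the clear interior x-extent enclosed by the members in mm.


A house (or room) frame. The interior width is 3662 mm.

Four 2860 mm walls enclosing a rectangle with no floor or roof — a room or house frame. Outside width is 3870 mm and wall thickness is 104 mm, so the interior width is 3870 − 2 × 104 = 3662 mm.


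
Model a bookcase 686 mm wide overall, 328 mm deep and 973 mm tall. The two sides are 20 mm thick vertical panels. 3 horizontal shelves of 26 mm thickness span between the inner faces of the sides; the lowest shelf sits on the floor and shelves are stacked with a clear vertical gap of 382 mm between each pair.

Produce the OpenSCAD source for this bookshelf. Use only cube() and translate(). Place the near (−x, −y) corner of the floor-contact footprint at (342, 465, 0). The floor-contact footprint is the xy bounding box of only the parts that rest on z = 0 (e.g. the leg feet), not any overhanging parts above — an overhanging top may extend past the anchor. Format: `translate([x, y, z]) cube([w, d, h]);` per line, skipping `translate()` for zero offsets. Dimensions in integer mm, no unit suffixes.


translate([342, 465, 0]) cube([20, 328, 973]);
translate([1008, 465, 0]) cube([20, 328, 973]);
translate([362, 465, 0]) cube([646, 328, 26]);
translate([362, 465, 408]) cube([646, 328, 26]);
translate([362, 465, 816]) cube([646, 328, 26]);


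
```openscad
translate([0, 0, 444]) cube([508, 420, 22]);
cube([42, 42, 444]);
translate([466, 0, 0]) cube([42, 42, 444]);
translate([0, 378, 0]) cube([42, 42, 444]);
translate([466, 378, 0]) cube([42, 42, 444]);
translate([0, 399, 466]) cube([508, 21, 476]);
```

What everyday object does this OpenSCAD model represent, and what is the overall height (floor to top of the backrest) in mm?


A chair. The overall height is 942 mm.

A slab on four corner posts with a tall panel at the back — a chair. The seat slab sits at z = 444 with thickness 22, and the 476 mm backrest starts at the seat top, so the overall height is 444 + 22 + 476 = 942 mm.


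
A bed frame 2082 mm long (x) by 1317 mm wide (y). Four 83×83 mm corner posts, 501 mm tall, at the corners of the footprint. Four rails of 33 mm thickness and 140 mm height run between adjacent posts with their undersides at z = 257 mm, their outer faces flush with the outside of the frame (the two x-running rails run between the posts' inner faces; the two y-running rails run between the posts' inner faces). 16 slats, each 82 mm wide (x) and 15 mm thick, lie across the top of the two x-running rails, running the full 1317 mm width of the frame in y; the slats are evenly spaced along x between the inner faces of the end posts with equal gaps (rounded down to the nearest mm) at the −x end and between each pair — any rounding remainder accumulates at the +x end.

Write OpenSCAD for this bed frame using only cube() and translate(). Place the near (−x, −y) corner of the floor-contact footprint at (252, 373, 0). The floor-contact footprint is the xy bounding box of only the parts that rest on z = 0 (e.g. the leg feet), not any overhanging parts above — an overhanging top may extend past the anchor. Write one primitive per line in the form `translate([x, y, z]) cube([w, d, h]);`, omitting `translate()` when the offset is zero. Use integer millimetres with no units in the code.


translate([252, 373, 0]) cube([83, 83, 501]);
translate([252, 1607, 0]) cube([83, 83, 501]);
translate([2251, 373, 0]) cube([83, 83, 501]);
translate([2251, 1607, 0]) cube([83, 83, 501]);
translate([335, 373, 257]) cube([1916, 33, 140]);
translate([335, 1657, 257]) cube([1916, 33, 140]);
translate([252, 456, 257]) cube([33, 1151, 140]);
translate([2301, 456, 257]) cube([33, 1151, 140]);
translate([370, 373, 397]) cube([82, 1317, 15]);
translate([487, 373, 397]) cube([82, 1317, 15]);
translate([604, 373, 397]) cube([82, 1317, 15]);
translate([721, 373, 397]) cube([82, 1317, 15]);
translate([838, 373, 397]) cube([82, 1317, 15]);
translate([955, 373, 397]) cube([82, 1317, 15]);
translate([1072, 373, 397]) cube([82, 1317, 15]);
translate([1189, 373, 397]) cube([82, 1317, 15]);
translate([1306, 373, 397]) cube([82, 1317, 15]);
translate([1423, 373, 397]) cube([82, 1317, 15]);
translate([1540, 373, 397]) cube([82, 1317, 15]);
translate([1657, 373, 397]) cube([82, 1317, 15]);
translate([1774, 373, 397]) cube([82, 1317, 15]);
translate([1891, 373, 397]) cube([82, 1317, 15]);
translate([2008, 373, 397]) cube([82, 1317, 15]);
translate([2125, 373, 397]) cube([82, 1317, 15]);


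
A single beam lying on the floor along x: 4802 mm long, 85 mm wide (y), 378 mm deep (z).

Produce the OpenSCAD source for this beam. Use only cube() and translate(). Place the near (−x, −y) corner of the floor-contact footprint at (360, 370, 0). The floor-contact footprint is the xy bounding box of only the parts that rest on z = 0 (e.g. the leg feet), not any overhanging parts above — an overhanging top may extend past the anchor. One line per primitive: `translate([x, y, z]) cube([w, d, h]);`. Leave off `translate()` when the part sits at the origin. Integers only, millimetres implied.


translate([360, 370, 0]) cube([4802, 85, 378]);


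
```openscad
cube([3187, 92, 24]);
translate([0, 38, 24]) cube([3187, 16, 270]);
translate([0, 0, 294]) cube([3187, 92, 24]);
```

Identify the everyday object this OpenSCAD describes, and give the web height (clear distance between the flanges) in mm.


An I-beam. The web height is 270 mm.

Two wide flanges with a thin centred web — an I-beam. Overall 318 mm minus two 24 mm flanges gives a web of 318 − 2·24 = 270 mm.


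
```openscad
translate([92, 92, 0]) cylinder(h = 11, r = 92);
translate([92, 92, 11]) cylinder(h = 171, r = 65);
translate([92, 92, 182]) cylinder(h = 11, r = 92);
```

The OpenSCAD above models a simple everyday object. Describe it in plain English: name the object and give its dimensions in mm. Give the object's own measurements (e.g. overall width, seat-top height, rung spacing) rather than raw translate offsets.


A spool: two coaxial disc flanges of radius 92 mm and thickness 11 mm, joined by a core cylinder of radius 65 mm and height 171 mm. The lower flange rests on z = 0 and the three cylinders share a vertical axis.


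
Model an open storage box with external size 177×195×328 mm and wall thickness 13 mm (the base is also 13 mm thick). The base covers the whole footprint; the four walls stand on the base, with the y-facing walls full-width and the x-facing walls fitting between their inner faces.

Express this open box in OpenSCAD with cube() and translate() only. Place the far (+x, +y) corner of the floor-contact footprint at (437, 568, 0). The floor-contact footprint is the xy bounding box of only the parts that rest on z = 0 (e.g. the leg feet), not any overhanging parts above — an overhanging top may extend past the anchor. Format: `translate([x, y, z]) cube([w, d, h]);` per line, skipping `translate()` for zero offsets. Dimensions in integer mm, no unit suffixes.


translate([260, 373, 0]) cube([177, 195, 13]);
translate([260, 373, 13]) cube([177, 13, 315]);
translate([260, 555, 13]) cube([177, 13, 315]);
translate([260, 386, 13]) cube([13, 169, 315]);
translate([424, 386, 13]) cube([13, 169, 315]);
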